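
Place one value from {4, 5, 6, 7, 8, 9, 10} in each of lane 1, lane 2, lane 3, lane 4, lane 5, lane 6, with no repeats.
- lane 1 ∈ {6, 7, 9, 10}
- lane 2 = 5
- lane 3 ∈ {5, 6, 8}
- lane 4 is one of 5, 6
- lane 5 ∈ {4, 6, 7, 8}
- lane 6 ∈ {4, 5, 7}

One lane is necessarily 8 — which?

lane 2 has just one choice, so lane 2 = 5. So lane 3, lane 4, lane 6 can't be 5.
That leaves lane 4 = 6. Remove 6 from lane 1, lane 3, lane 5.
So 8 goes to lane 3.

lane 3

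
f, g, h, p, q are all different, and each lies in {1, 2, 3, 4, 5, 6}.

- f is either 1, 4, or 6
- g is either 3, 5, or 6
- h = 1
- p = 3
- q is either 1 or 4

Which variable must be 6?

h must be 1 (only option left). So f, q can't be 1.
p has just one choice, so p = 3. Remove 3 from g.
q has just one choice, so q = 4. So f can't be 4.
So 6 goes to f.

f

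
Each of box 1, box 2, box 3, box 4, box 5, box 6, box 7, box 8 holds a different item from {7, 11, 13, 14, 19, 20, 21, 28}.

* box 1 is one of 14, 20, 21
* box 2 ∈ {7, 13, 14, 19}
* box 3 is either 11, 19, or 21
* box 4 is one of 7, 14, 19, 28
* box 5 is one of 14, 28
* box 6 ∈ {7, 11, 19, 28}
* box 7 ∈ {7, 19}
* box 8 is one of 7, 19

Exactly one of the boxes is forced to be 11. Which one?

Among the 8 variables, 13 fits only box 2 (and all 8 values in {7, 11, 13, 14, 19, 20, 21, 28} must be used), so box 2 = 13.
The 7 still-open variables draw from only 7 values {7, 11, 14, 19, 20, 21, 28}, so each is used; only box 1 can be 20, hence box 1 = 20.
Among the 6 still-open variables, 21 fits only box 3 (and all 6 values in {7, 11, 14, 19, 21, 28} must be used), so box 3 = 21.
The 5 still-open variables draw from only 5 values {7, 11, 14, 19, 28}, so each is used; only box 6 can be 11, hence box 6 = 11.

box 6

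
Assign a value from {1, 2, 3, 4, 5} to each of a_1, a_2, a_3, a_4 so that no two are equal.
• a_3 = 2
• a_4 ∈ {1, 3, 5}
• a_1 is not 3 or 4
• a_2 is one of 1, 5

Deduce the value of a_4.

a_3 must be 2 (only option left). Remove 2 from a_1.
The 3 still-open variables draw from only 3 values {1, 3, 5}, so each is used; only a_4 can be 3, hence a_4 = 3.

3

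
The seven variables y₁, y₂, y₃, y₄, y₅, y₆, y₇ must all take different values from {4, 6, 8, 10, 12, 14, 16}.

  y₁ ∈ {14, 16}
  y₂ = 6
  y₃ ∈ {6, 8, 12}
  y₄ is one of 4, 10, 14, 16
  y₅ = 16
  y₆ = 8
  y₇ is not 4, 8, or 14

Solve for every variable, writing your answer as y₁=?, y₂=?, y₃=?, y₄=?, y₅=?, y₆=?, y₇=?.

y₂'s domain is down to {6}, so y₂ = 6. Remove 6 from y₃, y₇.
y₅ must be 16 (only option left). So y₁, y₄, y₇ can't be 16.
y₆ must be 8 (only option left). Remove 8 from y₃.
y₁ must be 14 (only option left). So y₄ can't be 14.
y₃ must be 12 (only option left). Strike 12 from y₇.
y₇'s domain is down to {10}, so y₇ = 10. Strike 10 from y₄.
y₄ must be 4 (only option left).

y₁=14, y₂=6, y₃=12, y₄=4, y₅=16, y₆=8, y₇=10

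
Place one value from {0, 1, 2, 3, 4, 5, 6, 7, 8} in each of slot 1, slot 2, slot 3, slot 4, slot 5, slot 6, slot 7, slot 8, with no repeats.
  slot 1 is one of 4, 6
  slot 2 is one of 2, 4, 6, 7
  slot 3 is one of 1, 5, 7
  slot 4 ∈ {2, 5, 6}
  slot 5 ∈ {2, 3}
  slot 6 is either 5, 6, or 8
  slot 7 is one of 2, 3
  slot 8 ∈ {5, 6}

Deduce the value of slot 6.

8

The 8 variables draw from only 8 values {1, 2, 3, 4, 5, 6, 7, 8}, so each is used; only slot 3 can be 1, hence slot 3 = 1.
The 7 still-open variables together cover exactly {2, 3, 4, 5, 6, 7, 8} — 7 values for 7 variables — and 7 appears only in slot 2's list, so slot 2 = 7.
The 6 still-open variables draw from only 6 values {2, 3, 4, 5, 6, 8}, so each is used; only slot 1 can be 4, hence slot 1 = 4.
Among the 5 still-open variables, 8 fits only slot 6 (and all 5 values in {2, 3, 5, 6, 8} must be used), so slot 6 = 8.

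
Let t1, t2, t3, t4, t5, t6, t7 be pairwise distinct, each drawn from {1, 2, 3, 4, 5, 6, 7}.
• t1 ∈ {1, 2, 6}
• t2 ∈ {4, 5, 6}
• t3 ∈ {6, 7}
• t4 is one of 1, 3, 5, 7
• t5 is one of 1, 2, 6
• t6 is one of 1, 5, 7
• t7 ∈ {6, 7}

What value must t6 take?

Among the 7 variables, 3 fits only t4 (and all 7 values in {1, 2, 3, 4, 5, 6, 7} must be used), so t4 = 3.
The 6 still-open variables together cover exactly {1, 2, 4, 5, 6, 7} — 6 values for 6 variables — and 4 appears only in t2's list, so t2 = 4.
The 5 still-open variables together cover exactly {1, 2, 5, 6, 7} — 5 values for 5 variables — and 5 appears only in t6's list, so t6 = 5.

5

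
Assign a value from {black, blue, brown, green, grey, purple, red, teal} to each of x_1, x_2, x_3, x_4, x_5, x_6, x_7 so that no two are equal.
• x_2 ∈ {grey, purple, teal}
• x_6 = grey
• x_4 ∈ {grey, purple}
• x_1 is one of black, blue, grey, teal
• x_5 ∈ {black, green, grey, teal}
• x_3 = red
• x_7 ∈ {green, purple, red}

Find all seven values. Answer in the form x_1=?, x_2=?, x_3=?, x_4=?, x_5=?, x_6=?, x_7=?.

x_1=blue, x_2=teal, x_3=red, x_4=purple, x_5=black, x_6=grey, x_7=green

x_3 has just one choice, so x_3 = red. Remove red from x_7.
x_6 must be grey (only option left). So x_1, x_2, x_4, x_5 can't be grey.
x_4 must be purple (only option left). Remove purple from x_2, x_7.
x_7 must be green (only option left). Strike green from x_5.
x_2 must be teal (only option left). Remove teal from x_1, x_5.
x_5 has just one choice, so x_5 = black. Eliminate black elsewhere: x_1.
That leaves x_1 = blue.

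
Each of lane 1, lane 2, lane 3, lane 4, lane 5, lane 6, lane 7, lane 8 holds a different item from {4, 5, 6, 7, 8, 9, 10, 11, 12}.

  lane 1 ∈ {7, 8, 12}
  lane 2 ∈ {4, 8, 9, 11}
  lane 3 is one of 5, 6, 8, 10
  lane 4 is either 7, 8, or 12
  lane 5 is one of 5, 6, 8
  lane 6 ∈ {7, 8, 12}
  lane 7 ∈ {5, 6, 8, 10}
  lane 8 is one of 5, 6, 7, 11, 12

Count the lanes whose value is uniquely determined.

The 3 variables lane 1, lane 4, lane 6 are confined to {7, 8, 12}, which locks those values in; drop them from lane 2, lane 3, lane 5, lane 7, lane 8.
The 3 variables lane 3, lane 5, lane 7 are confined to {5, 6, 10}, which locks those values in; drop them from lane 8.
lane 8 must be 11 (only option left). Remove 11 from lane 2.
Determined: lane 8=11. The other lanes each still have more than one consistent value. That makes 1.

1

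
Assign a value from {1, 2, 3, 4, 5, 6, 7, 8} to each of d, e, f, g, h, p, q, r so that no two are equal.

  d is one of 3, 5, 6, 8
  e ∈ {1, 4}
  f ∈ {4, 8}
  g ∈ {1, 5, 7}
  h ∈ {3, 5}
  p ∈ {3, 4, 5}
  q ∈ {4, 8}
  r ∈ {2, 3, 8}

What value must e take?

1

Among the 8 variables, 2 fits only r (and all 8 values in {1, 2, 3, 4, 5, 6, 7, 8} must be used), so r = 2.
The 7 still-open variables draw from only 7 values {1, 3, 4, 5, 6, 7, 8}, so each is used; only d can be 6, hence d = 6.
The 6 still-open variables together cover exactly {1, 3, 4, 5, 7, 8} — 6 values for 6 variables — and 7 appears only in g's list, so g = 7.
Among the 5 still-open variables, 1 fits only e (and all 5 values in {1, 3, 4, 5, 8} must be used), so e = 1.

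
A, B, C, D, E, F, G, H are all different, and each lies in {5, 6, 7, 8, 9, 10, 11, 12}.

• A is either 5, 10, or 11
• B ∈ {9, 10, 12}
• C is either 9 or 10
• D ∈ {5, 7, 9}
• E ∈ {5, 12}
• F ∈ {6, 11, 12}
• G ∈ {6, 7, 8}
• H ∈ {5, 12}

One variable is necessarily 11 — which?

Among the 8 variables, 8 fits only G (and all 8 values in {5, 6, 7, 8, 9, 10, 11, 12} must be used), so G = 8.
The 7 still-open variables draw from only 7 values {5, 6, 7, 9, 10, 11, 12}, so each is used; only F can be 6, hence F = 6.
The 6 still-open variables draw from only 6 values {5, 7, 9, 10, 11, 12}, so each is used; only D can be 7, hence D = 7.
Among the 5 still-open variables, 11 fits only A (and all 5 values in {5, 9, 10, 11, 12} must be used), so A = 11.

A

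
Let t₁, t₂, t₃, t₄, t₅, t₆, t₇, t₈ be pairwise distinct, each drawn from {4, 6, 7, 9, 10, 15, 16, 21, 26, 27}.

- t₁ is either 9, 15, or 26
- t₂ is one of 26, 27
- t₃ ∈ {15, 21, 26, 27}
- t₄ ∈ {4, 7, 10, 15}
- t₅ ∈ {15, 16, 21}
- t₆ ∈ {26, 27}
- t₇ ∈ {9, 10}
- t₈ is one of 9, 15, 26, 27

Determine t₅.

16

t₂ and t₆ share exactly the 2 values {26, 27}; by pigeonhole those values go to them, so strike 26, 27 from t₁, t₃, t₈.
t₁ and t₈ between them cover only {9, 15} — a naked pair. Remove those values from t₃, t₄, t₅, t₇.
t₃ must be 21 (only option left). Strike 21 from t₅.
So t₅ = 16.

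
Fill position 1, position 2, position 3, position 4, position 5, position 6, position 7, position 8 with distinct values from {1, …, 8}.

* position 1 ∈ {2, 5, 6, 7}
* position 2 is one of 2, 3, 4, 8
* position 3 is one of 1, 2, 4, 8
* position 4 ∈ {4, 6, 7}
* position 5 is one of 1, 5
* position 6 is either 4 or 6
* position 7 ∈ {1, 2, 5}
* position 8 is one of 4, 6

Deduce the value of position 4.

The 8 variables together cover exactly {1, 2, 3, 4, 5, 6, 7, 8} — 8 values for 8 variables — and 3 appears only in position 2's list, so position 2 = 3.
Among the 7 still-open variables, 8 fits only position 3 (and all 7 values in {1, 2, 4, 5, 6, 7, 8} must be used), so position 3 = 8.
position 6 and position 8 share exactly the 2 values {4, 6}; by pigeonhole those values go to them, so strike 4, 6 from position 1, position 4.
So position 4 = 7.

7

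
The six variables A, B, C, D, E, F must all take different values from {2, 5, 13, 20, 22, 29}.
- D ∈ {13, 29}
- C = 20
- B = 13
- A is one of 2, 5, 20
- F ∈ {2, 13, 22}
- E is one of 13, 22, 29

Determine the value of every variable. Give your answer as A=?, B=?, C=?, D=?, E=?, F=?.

B has just one choice, so B = 13. Remove 13 from D, E, F.
C must be 20 (only option left). Strike 20 from A.
D must be 29 (only option left). Strike 29 from E.
E's domain is down to {22}, so E = 22. Strike 22 from F.
F has just one choice, so F = 2. Eliminate 2 elsewhere: A.
That leaves A = 5.

A=5, B=13, C=20, D=29, E=22, F=2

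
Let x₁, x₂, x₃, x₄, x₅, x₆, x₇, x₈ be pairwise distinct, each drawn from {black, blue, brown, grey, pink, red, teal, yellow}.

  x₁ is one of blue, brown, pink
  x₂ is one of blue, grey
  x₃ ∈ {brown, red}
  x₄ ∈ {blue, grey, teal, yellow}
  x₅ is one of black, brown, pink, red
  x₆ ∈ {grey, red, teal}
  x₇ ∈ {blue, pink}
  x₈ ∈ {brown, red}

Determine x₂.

The 8 variables draw from only 8 values {black, blue, brown, grey, pink, red, teal, yellow}, so each is used; only x₅ can be black, hence x₅ = black.
Among the 7 still-open variables, yellow fits only x₄ (and all 7 values in {blue, brown, grey, pink, red, teal, yellow} must be used), so x₄ = yellow.
The 6 still-open variables draw from only 6 values {blue, brown, grey, pink, red, teal}, so each is used; only x₆ can be teal, hence x₆ = teal.
The 5 still-open variables together cover exactly {blue, brown, grey, pink, red} — 5 values for 5 variables — and grey appears only in x₂'s list, so x₂ = grey.

grey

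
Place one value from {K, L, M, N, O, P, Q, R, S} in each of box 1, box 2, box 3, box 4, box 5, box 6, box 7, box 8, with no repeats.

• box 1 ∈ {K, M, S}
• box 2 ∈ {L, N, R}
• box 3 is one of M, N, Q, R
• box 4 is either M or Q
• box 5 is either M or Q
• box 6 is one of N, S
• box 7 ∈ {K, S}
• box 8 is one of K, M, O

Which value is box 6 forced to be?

Among the 8 variables, L fits only box 2 (and all 8 values in {K, L, M, N, O, Q, R, S} must be used), so box 2 = L.
The 7 still-open variables draw from only 7 values {K, M, N, O, Q, R, S}, so each is used; only box 8 can be O, hence box 8 = O.
Among the 6 still-open variables, R fits only box 3 (and all 6 values in {K, M, N, Q, R, S} must be used), so box 3 = R.
The 5 still-open variables together cover exactly {K, M, N, Q, S} — 5 values for 5 variables — and N appears only in box 6's list, so box 6 = N.

N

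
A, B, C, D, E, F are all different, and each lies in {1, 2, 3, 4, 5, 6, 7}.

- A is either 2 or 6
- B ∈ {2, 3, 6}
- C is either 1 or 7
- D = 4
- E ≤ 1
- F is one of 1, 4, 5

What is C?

D must be 4 (only option left). Strike 4 from F.
E's domain is down to {1}, so E = 1. So C, F can't be 1.
So C = 7.

7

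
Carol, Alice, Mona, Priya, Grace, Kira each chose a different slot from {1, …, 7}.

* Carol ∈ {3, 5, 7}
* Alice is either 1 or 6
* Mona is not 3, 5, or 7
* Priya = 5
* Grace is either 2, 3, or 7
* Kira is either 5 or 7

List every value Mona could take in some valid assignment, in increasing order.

Priya must be 5 (only option left). So Carol, Kira can't be 5.
Kira's domain is down to {7}, so Kira = 7. Eliminate 7 elsewhere: Carol, Grace.
Carol's domain is down to {3}, so Carol = 3. Remove 3 from Grace.
Grace must be 2 (only option left). So Mona can't be 2.
No further eliminations apply; Mona can still be any of 1, 4, 6.

1, 4, 6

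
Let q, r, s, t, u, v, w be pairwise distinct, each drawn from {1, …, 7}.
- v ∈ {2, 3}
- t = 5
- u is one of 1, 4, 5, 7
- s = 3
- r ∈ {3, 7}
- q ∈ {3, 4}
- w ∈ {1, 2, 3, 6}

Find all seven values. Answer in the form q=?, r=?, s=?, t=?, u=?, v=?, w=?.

s has just one choice, so s = 3. Eliminate 3 elsewhere: q, r, v, w.
t's domain is down to {5}, so t = 5. Strike 5 from u.
v must be 2 (only option left). Remove 2 from w.
That leaves q = 4. So u can't be 4.
r's domain is down to {7}, so r = 7. Strike 7 from u.
That leaves u = 1. Remove 1 from w.
w must be 6 (only option left).

q=4, r=7, s=3, t=5, u=1, v=2, w=6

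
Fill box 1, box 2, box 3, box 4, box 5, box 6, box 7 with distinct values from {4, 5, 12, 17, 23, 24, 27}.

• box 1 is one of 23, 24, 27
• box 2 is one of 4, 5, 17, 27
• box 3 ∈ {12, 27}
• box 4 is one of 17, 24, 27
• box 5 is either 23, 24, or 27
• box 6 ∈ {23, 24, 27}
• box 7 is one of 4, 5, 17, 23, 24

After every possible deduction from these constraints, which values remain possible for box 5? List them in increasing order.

23, 24, 27

Among the 7 variables, 12 fits only box 3 (and all 7 values in {4, 5, 12, 17, 23, 24, 27} must be used), so box 3 = 12.
The 3 variables box 1, box 5, box 6 are confined to {23, 24, 27}, which locks those values in; drop them from box 2, box 4, box 7.
box 4 must be 17 (only option left). So box 2, box 7 can't be 17.
No further eliminations apply; box 5 can still be any of 23, 24, 27.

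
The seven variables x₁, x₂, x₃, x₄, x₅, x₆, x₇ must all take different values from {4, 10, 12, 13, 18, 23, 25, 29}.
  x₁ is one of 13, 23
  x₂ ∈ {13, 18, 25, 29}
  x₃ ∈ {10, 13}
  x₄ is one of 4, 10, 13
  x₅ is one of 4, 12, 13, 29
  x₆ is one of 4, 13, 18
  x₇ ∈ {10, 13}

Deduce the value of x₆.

x₃ and x₇ between them cover only {10, 13} — a naked pair. Remove those values from x₁, x₂, x₄, x₅, x₆.
x₁ must be 23 (only option left).
x₄'s domain is down to {4}, so x₄ = 4. So x₅, x₆ can't be 4.
So x₆ = 18.

18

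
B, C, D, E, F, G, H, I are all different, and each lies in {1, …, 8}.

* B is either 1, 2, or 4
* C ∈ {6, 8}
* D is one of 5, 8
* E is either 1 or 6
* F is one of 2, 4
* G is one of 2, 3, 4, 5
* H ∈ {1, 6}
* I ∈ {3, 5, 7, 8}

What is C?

The 8 variables together cover exactly {1, 2, 3, 4, 5, 6, 7, 8} — 8 values for 8 variables — and 7 appears only in I's list, so I = 7.
The 7 still-open variables draw from only 7 values {1, 2, 3, 4, 5, 6, 8}, so each is used; only G can be 3, hence G = 3.
The 6 still-open variables draw from only 6 values {1, 2, 4, 5, 6, 8}, so each is used; only D can be 5, hence D = 5.
Among the 5 still-open variables, 8 fits only C (and all 5 values in {1, 2, 4, 6, 8} must be used), so C = 8.

8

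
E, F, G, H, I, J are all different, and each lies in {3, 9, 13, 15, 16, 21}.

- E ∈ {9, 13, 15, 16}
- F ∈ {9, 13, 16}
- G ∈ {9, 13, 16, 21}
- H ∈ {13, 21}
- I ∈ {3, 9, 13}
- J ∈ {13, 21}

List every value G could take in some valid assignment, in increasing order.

Among the 6 variables, 3 fits only I (and all 6 values in {3, 9, 13, 15, 16, 21} must be used), so I = 3.
Among the 5 still-open variables, 15 fits only E (and all 5 values in {9, 13, 15, 16, 21} must be used), so E = 15.
H and J share exactly the 2 values {13, 21}; by pigeonhole those values go to them, so strike 13, 21 from F, G.
No further eliminations apply; G can still be any of 9, 16.

9, 16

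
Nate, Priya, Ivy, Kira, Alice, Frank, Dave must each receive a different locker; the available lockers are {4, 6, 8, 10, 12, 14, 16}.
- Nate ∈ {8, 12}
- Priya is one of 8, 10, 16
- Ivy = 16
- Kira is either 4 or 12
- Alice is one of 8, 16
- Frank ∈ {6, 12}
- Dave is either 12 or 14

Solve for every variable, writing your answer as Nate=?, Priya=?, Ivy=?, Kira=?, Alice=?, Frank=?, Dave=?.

Ivy's domain is down to {16}, so Ivy = 16. So Priya, Alice can't be 16.
Alice's domain is down to {8}, so Alice = 8. Strike 8 from Nate, Priya.
Nate has just one choice, so Nate = 12. Strike 12 from Kira, Frank, Dave.
Priya must be 10 (only option left).
Kira's domain is down to {4}, so Kira = 4.
That leaves Frank = 6.
Dave's domain is down to {14}, so Dave = 14.

Nate=12, Priya=10, Ivy=16, Kira=4, Alice=8, Frank=6, Dave=14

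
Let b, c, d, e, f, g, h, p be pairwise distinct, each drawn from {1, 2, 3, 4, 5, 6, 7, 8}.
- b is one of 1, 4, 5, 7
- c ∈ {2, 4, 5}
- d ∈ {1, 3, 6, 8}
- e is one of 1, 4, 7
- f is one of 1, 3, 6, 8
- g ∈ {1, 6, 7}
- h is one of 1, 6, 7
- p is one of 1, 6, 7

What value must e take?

The 8 variables together cover exactly {1, 2, 3, 4, 5, 6, 7, 8} — 8 values for 8 variables — and 2 appears only in c's list, so c = 2.
The 7 still-open variables draw from only 7 values {1, 3, 4, 5, 6, 7, 8}, so each is used; only b can be 5, hence b = 5.
Among the 6 still-open variables, 4 fits only e (and all 6 values in {1, 3, 4, 6, 7, 8} must be used), so e = 4.

4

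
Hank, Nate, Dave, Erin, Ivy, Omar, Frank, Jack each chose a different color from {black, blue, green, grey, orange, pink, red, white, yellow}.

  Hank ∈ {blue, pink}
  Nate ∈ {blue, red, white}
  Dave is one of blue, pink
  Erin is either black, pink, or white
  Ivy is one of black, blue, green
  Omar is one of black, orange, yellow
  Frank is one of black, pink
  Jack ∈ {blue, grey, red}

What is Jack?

grey

Hank and Dave between them cover only {blue, pink} — a naked pair. Remove those values from Nate, Erin, Ivy, Frank, Jack.
That leaves Frank = black. So Erin, Ivy, Omar can't be black.
That leaves Erin = white. Strike white from Nate.
Ivy's domain is down to {green}, so Ivy = green.
That leaves Nate = red. Eliminate red elsewhere: Jack.
So Jack = grey.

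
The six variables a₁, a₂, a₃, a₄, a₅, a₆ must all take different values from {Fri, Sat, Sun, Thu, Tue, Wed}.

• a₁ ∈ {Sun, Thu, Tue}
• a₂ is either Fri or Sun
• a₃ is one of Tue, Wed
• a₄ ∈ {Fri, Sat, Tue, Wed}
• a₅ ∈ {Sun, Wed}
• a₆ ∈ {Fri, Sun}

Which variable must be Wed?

a₅

The 6 variables together cover exactly {Fri, Sat, Sun, Thu, Tue, Wed} — 6 values for 6 variables — and Sat appears only in a₄'s list, so a₄ = Sat.
Among the 5 still-open variables, Thu fits only a₁ (and all 5 values in {Fri, Sun, Thu, Tue, Wed} must be used), so a₁ = Thu.
The 4 still-open variables draw from only 4 values {Fri, Sun, Tue, Wed}, so each is used; only a₃ can be Tue, hence a₃ = Tue.
Among the 3 still-open variables, Wed fits only a₅ (and all 3 values in {Fri, Sun, Wed} must be used), so a₅ = Wed.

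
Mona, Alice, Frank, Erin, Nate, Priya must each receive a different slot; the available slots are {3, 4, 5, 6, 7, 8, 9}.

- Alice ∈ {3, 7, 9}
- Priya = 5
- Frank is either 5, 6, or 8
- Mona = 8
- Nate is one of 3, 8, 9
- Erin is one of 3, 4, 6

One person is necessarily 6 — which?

Frank

Mona must be 8 (only option left). So Frank, Nate can't be 8.
Priya's domain is down to {5}, so Priya = 5. So Frank can't be 5.
So 6 goes to Frank.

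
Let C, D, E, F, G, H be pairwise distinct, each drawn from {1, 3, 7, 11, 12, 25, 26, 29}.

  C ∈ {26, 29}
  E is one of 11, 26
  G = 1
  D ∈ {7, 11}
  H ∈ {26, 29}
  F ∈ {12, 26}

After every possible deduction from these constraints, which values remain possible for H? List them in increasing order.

G has just one choice, so G = 1.
The 5 still-open variables together cover exactly {7, 11, 12, 26, 29} — 5 values for 5 variables — and 7 appears only in D's list, so D = 7.
Among the 4 still-open variables, 11 fits only E (and all 4 values in {11, 12, 26, 29} must be used), so E = 11.
Among the 3 still-open variables, 12 fits only F (and all 3 values in {12, 26, 29} must be used), so F = 12.
No further eliminations apply; H can still be any of 26, 29.

26, 29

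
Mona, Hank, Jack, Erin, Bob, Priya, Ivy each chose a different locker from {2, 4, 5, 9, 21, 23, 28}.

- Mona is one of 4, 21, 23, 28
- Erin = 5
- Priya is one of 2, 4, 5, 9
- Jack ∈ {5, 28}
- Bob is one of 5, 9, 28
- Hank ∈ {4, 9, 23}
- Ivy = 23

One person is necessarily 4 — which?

Erin must be 5 (only option left). Eliminate 5 elsewhere: Jack, Bob, Priya.
Ivy's domain is down to {23}, so Ivy = 23. So Mona, Hank can't be 23.
Jack's domain is down to {28}, so Jack = 28. Remove 28 from Mona, Bob.
Bob's domain is down to {9}, so Bob = 9. So Hank, Priya can't be 9.
So 4 goes to Hank.

Hank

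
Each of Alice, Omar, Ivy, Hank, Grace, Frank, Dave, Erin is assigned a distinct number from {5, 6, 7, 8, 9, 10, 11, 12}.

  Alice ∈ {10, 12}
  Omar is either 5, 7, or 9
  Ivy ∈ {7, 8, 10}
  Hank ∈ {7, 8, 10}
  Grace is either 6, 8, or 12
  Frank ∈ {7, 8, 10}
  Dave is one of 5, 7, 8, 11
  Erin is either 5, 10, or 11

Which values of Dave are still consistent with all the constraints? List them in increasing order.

The 8 variables draw from only 8 values {5, 6, 7, 8, 9, 10, 11, 12}, so each is used; only Grace can be 6, hence Grace = 6.
The 7 still-open variables together cover exactly {5, 7, 8, 9, 10, 11, 12} — 7 values for 7 variables — and 9 appears only in Omar's list, so Omar = 9.
The 6 still-open variables draw from only 6 values {5, 7, 8, 10, 11, 12}, so each is used; only Alice can be 12, hence Alice = 12.
Ivy, Hank, Frank share exactly the 3 values {7, 8, 10}; by pigeonhole those values go to them, so strike 7, 8, 10 from Dave, Erin.
No further eliminations apply; Dave can still be any of 5, 11.

5, 11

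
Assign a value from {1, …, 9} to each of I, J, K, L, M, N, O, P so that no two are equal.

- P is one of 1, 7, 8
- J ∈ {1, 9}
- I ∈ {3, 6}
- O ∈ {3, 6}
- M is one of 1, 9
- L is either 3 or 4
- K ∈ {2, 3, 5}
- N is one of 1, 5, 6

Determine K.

I and O share exactly the 2 values {3, 6}; by pigeonhole those values go to them, so strike 3, 6 from K, L, N.
L has just one choice, so L = 4.
The 2 variables J and M are confined to {1, 9}, which locks those values in; drop them from N, P.
N must be 5 (only option left). Remove 5 from K.
So K = 2.

2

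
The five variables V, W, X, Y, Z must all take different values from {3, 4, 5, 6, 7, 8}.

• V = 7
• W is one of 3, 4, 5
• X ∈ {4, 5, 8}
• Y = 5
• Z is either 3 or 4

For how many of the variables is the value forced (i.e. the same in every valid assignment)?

V's domain is down to {7}, so V = 7.
Y has just one choice, so Y = 5. Remove 5 from W, X.
The 3 still-open variables together cover exactly {3, 4, 8} — 3 values for 3 variables — and 8 appears only in X's list, so X = 8.
Determined: V=7, X=8, Y=5. The other variables each still have more than one consistent value. That makes 3.

3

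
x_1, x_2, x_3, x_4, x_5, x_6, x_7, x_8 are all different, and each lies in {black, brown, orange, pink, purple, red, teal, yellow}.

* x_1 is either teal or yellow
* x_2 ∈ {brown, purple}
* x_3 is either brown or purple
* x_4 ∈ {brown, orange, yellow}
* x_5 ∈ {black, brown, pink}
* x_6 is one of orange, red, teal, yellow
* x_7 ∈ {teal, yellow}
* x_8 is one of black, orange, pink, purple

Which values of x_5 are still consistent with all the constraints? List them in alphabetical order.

black, pink

The 8 variables draw from only 8 values {black, brown, orange, pink, purple, red, teal, yellow}, so each is used; only x_6 can be red, hence x_6 = red.
x_1 and x_7 share exactly the 2 values {teal, yellow}; by pigeonhole those values go to them, so strike teal, yellow from x_4.
The 2 variables x_2 and x_3 are confined to {brown, purple}, which locks those values in; drop them from x_4, x_5, x_8.
x_4 has just one choice, so x_4 = orange. So x_8 can't be orange.
No further eliminations apply; x_5 can still be any of black, pink.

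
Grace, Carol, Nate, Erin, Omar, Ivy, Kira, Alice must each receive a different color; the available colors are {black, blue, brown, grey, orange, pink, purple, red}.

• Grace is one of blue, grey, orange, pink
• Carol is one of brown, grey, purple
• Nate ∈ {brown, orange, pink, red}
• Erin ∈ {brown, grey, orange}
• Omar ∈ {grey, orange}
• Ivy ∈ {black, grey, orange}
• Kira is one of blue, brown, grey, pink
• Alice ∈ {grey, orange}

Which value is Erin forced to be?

brown

The 8 variables draw from only 8 values {black, blue, brown, grey, orange, pink, purple, red}, so each is used; only Ivy can be black, hence Ivy = black.
The 7 still-open variables draw from only 7 values {blue, brown, grey, orange, pink, purple, red}, so each is used; only Carol can be purple, hence Carol = purple.
The 6 still-open variables draw from only 6 values {blue, brown, grey, orange, pink, red}, so each is used; only Nate can be red, hence Nate = red.
Omar and Alice share exactly the 2 values {grey, orange}; by pigeonhole those values go to them, so strike grey, orange from Grace, Erin, Kira.
So Erin = brown.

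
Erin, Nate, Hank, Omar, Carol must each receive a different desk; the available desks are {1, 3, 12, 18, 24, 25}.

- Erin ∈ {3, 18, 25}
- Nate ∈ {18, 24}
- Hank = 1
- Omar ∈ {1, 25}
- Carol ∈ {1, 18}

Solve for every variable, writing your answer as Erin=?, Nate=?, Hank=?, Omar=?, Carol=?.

Hank's domain is down to {1}, so Hank = 1. So Omar, Carol can't be 1.
Omar's domain is down to {25}, so Omar = 25. So Erin can't be 25.
Carol must be 18 (only option left). Strike 18 from Erin, Nate.
Erin's domain is down to {3}, so Erin = 3.
Nate has just one choice, so Nate = 24.

Erin=3, Nate=24, Hank=1, Omar=25, Carol=18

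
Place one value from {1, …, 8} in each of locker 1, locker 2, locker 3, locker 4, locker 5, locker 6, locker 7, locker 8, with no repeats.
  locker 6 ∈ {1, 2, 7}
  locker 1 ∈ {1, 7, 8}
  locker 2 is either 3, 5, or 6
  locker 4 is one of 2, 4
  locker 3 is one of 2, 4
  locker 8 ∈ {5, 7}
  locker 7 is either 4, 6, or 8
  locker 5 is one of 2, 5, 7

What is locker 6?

Among the 8 variables, 3 fits only locker 2 (and all 8 values in {1, 2, 3, 4, 5, 6, 7, 8} must be used), so locker 2 = 3.
The 7 still-open variables draw from only 7 values {1, 2, 4, 5, 6, 7, 8}, so each is used; only locker 7 can be 6, hence locker 7 = 6.
The 6 still-open variables draw from only 6 values {1, 2, 4, 5, 7, 8}, so each is used; only locker 1 can be 8, hence locker 1 = 8.
The 5 still-open variables draw from only 5 values {1, 2, 4, 5, 7}, so each is used; only locker 6 can be 1, hence locker 6 = 1.

1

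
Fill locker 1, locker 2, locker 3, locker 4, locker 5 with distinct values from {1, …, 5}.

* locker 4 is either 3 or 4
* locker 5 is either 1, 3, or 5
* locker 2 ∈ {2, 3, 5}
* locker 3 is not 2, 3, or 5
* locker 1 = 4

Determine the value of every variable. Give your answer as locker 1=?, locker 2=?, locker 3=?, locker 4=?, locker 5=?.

locker 1's domain is down to {4}, so locker 1 = 4. Strike 4 from locker 3, locker 4.
locker 3 has just one choice, so locker 3 = 1. Strike 1 from locker 5.
locker 4 must be 3 (only option left). Remove 3 from locker 2, locker 5.
locker 5 must be 5 (only option left). Eliminate 5 elsewhere: locker 2.
locker 2's domain is down to {2}, so locker 2 = 2.

locker 1=4, locker 2=2, locker 3=1, locker 4=3, locker 5=5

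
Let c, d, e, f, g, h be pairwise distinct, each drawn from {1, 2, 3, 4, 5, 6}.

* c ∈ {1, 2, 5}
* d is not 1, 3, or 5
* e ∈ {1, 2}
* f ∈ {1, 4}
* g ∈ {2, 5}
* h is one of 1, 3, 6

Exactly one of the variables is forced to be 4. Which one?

f

The 6 variables draw from only 6 values {1, 2, 3, 4, 5, 6}, so each is used; only h can be 3, hence h = 3.
Among the 5 still-open variables, 6 fits only d (and all 5 values in {1, 2, 4, 5, 6} must be used), so d = 6.
Among the 4 still-open variables, 4 fits only f (and all 4 values in {1, 2, 4, 5} must be used), so f = 4.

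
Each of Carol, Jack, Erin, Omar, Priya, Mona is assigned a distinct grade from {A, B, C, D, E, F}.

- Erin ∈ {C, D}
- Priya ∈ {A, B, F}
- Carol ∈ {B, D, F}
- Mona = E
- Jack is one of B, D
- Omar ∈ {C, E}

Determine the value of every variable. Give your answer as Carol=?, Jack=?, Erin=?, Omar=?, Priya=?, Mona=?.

Mona's domain is down to {E}, so Mona = E. So Omar can't be E.
That leaves Omar = C. Eliminate C elsewhere: Erin.
That leaves Erin = D. Strike D from Carol, Jack.
Jack's domain is down to {B}, so Jack = B. So Carol, Priya can't be B.
Carol must be F (only option left). Strike F from Priya.
Priya has just one choice, so Priya = A.

Carol=F, Jack=B, Erin=D, Omar=C, Priya=A, Mona=E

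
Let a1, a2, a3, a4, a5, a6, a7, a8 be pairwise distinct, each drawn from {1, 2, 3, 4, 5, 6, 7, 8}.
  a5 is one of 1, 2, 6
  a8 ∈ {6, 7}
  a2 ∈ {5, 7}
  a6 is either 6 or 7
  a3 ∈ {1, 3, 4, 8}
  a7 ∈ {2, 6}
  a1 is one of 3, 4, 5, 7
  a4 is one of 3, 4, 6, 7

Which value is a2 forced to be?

Among the 8 variables, 8 fits only a3 (and all 8 values in {1, 2, 3, 4, 5, 6, 7, 8} must be used), so a3 = 8.
Among the 7 still-open variables, 1 fits only a5 (and all 7 values in {1, 2, 3, 4, 5, 6, 7} must be used), so a5 = 1.
The 6 still-open variables together cover exactly {2, 3, 4, 5, 6, 7} — 6 values for 6 variables — and 2 appears only in a7's list, so a7 = 2.
a6 and a8 share exactly the 2 values {6, 7}; by pigeonhole those values go to them, so strike 6, 7 from a1, a2, a4.
So a2 = 5.

5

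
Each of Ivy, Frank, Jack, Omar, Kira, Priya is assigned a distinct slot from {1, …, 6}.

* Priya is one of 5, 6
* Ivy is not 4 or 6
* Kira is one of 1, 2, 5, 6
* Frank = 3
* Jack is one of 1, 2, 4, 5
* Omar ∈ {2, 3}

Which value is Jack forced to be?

Frank must be 3 (only option left). Strike 3 from Ivy, Omar.
Omar's domain is down to {2}, so Omar = 2. Remove 2 from Ivy, Jack, Kira.
The 4 still-open variables draw from only 4 values {1, 4, 5, 6}, so each is used; only Jack can be 4, hence Jack = 4.

4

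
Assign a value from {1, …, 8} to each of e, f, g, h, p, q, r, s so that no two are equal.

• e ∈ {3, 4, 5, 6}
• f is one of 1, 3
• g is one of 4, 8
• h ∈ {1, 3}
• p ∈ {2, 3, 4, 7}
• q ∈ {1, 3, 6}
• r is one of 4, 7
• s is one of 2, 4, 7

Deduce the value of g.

8

The 8 variables together cover exactly {1, 2, 3, 4, 5, 6, 7, 8} — 8 values for 8 variables — and 5 appears only in e's list, so e = 5.
Among the 7 still-open variables, 6 fits only q (and all 7 values in {1, 2, 3, 4, 6, 7, 8} must be used), so q = 6.
The 6 still-open variables draw from only 6 values {1, 2, 3, 4, 7, 8}, so each is used; only g can be 8, hence g = 8.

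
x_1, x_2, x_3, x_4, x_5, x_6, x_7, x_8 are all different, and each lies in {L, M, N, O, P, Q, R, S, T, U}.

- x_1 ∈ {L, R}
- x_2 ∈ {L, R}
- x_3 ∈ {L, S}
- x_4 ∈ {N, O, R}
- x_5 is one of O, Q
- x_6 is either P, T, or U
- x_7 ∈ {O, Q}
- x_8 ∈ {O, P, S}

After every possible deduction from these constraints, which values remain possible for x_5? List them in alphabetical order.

O, Q

The 2 variables x_1 and x_2 are confined to {L, R}, which locks those values in; drop them from x_3, x_4.
That leaves x_3 = S. Eliminate S elsewhere: x_8.
x_5 and x_7 share exactly the 2 values {O, Q}; by pigeonhole those values go to them, so strike O, Q from x_4, x_8.
That leaves x_4 = N.
x_8's domain is down to {P}, so x_8 = P. So x_6 can't be P.
No further eliminations apply; x_5 can still be any of O, Q.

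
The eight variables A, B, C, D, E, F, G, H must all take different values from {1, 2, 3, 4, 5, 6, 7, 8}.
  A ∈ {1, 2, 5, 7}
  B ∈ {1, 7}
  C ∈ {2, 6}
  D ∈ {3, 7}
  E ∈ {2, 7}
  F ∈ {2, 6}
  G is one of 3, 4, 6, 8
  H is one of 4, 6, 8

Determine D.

The 8 variables together cover exactly {1, 2, 3, 4, 5, 6, 7, 8} — 8 values for 8 variables — and 5 appears only in A's list, so A = 5.
The 7 still-open variables together cover exactly {1, 2, 3, 4, 6, 7, 8} — 7 values for 7 variables — and 1 appears only in B's list, so B = 1.
C and F between them cover only {2, 6} — a naked pair. Remove those values from E, G, H.
E must be 7 (only option left). So D can't be 7.
So D = 3.

3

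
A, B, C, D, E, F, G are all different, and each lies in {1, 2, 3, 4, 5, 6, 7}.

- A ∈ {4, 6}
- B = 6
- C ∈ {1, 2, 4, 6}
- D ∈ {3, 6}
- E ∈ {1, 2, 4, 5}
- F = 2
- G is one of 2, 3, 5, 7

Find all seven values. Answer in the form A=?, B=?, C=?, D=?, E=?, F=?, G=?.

A=4, B=6, C=1, D=3, E=5, F=2, G=7

B has just one choice, so B = 6. So A, C, D can't be 6.
D has just one choice, so D = 3. Strike 3 from G.
That leaves F = 2. So C, E, G can't be 2.
That leaves A = 4. Eliminate 4 elsewhere: C, E.
C must be 1 (only option left). So E can't be 1.
E must be 5 (only option left). Remove 5 from G.
G has just one choice, so G = 7.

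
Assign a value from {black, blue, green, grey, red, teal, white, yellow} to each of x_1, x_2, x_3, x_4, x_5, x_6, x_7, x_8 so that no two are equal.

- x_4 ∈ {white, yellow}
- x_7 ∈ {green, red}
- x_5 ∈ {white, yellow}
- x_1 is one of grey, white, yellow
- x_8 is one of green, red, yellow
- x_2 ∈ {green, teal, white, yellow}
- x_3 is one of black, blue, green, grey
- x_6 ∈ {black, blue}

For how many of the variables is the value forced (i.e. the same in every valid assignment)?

2

The 8 variables draw from only 8 values {black, blue, green, grey, red, teal, white, yellow}, so each is used; only x_2 can be teal, hence x_2 = teal.
The 2 variables x_4 and x_5 are confined to {white, yellow}, which locks those values in; drop them from x_1, x_8.
x_1 must be grey (only option left). Remove grey from x_3.
x_7 and x_8 between them cover only {green, red} — a naked pair. Remove those values from x_3.
Determined: x_1=grey, x_2=teal. The other variables each still have more than one consistent value. That makes 2.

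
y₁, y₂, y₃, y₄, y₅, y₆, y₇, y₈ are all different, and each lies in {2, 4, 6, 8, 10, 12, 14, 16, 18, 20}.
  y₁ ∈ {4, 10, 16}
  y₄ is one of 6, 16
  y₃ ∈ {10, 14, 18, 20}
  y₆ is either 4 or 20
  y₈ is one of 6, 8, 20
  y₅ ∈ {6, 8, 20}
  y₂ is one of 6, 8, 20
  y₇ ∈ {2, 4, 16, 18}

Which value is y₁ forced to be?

y₂, y₅, y₈ share exactly the 3 values {6, 8, 20}; by pigeonhole those values go to them, so strike 6, 8, 20 from y₃, y₄, y₆.
y₄ must be 16 (only option left). Strike 16 from y₁, y₇.
y₆ must be 4 (only option left). Remove 4 from y₁, y₇.
So y₁ = 10.

10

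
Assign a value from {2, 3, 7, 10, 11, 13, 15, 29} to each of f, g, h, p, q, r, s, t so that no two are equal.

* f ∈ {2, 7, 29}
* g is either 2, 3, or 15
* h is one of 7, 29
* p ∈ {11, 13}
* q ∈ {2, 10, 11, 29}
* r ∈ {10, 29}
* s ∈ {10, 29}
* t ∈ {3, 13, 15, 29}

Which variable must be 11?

r and s between them cover only {10, 29} — a naked pair. Remove those values from f, h, q, t.
h's domain is down to {7}, so h = 7. Strike 7 from f.
That leaves f = 2. Strike 2 from g, q.
So 11 goes to q.

q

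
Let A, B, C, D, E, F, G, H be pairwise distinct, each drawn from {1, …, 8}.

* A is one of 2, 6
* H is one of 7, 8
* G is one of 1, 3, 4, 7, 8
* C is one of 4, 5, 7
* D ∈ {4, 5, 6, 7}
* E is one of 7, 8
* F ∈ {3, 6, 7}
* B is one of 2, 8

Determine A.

6

Among the 8 variables, 1 fits only G (and all 8 values in {1, 2, 3, 4, 5, 6, 7, 8} must be used), so G = 1.
Among the 7 still-open variables, 3 fits only F (and all 7 values in {2, 3, 4, 5, 6, 7, 8} must be used), so F = 3.
The 2 variables E and H are confined to {7, 8}, which locks those values in; drop them from B, C, D.
B must be 2 (only option left). Eliminate 2 elsewhere: A.
So A = 6.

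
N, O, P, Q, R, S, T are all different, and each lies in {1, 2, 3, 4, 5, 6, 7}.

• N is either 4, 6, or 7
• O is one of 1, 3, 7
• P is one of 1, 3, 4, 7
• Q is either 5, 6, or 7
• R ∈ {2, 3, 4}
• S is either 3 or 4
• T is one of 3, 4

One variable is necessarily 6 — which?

The 7 variables draw from only 7 values {1, 2, 3, 4, 5, 6, 7}, so each is used; only R can be 2, hence R = 2.
The 6 still-open variables draw from only 6 values {1, 3, 4, 5, 6, 7}, so each is used; only Q can be 5, hence Q = 5.
Among the 5 still-open variables, 6 fits only N (and all 5 values in {1, 3, 4, 6, 7} must be used), so N = 6.

N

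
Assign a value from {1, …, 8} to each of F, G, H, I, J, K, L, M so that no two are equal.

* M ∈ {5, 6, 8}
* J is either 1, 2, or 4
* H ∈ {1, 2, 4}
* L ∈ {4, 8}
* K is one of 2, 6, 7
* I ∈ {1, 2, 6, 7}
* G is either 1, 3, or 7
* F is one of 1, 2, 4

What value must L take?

8

The 8 variables draw from only 8 values {1, 2, 3, 4, 5, 6, 7, 8}, so each is used; only G can be 3, hence G = 3.
The 7 still-open variables draw from only 7 values {1, 2, 4, 5, 6, 7, 8}, so each is used; only M can be 5, hence M = 5.
The 6 still-open variables together cover exactly {1, 2, 4, 6, 7, 8} — 6 values for 6 variables — and 8 appears only in L's list, so L = 8.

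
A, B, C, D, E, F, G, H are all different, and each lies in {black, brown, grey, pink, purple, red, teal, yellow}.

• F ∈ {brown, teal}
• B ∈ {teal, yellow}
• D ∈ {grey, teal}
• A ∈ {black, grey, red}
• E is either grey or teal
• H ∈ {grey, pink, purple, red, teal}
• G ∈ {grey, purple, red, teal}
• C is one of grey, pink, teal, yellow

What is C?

pink

The 8 variables together cover exactly {black, brown, grey, pink, purple, red, teal, yellow} — 8 values for 8 variables — and black appears only in A's list, so A = black.
Among the 7 still-open variables, brown fits only F (and all 7 values in {brown, grey, pink, purple, red, teal, yellow} must be used), so F = brown.
The 2 variables D and E are confined to {grey, teal}, which locks those values in; drop them from B, C, G, H.
B has just one choice, so B = yellow. Remove yellow from C.
So C = pink.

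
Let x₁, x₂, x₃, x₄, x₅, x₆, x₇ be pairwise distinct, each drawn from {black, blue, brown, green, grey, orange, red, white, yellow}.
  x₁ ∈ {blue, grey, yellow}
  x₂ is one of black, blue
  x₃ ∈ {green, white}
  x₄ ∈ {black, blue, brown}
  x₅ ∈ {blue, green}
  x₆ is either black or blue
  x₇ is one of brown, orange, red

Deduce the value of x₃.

white

x₂ and x₆ share exactly the 2 values {black, blue}; by pigeonhole those values go to them, so strike black, blue from x₁, x₄, x₅.
x₄ has just one choice, so x₄ = brown. So x₇ can't be brown.
x₅'s domain is down to {green}, so x₅ = green. Strike green from x₃.
So x₃ = white.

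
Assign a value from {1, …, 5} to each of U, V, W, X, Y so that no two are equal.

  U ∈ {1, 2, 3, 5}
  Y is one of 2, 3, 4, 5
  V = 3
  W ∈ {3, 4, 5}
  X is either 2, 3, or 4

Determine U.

1

V must be 3 (only option left). Remove 3 from U, W, X, Y.
The 4 still-open variables together cover exactly {1, 2, 4, 5} — 4 values for 4 variables — and 1 appears only in U's list, so U = 1.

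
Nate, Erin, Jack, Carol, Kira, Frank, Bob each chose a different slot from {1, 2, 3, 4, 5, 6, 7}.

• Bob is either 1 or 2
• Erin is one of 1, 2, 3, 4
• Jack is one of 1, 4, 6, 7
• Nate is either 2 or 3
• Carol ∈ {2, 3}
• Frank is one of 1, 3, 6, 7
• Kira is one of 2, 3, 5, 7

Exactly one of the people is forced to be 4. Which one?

Erin

The 7 variables together cover exactly {1, 2, 3, 4, 5, 6, 7} — 7 values for 7 variables — and 5 appears only in Kira's list, so Kira = 5.
The 2 variables Nate and Carol are confined to {2, 3}, which locks those values in; drop them from Erin, Frank, Bob.
Bob must be 1 (only option left). Eliminate 1 elsewhere: Erin, Jack, Frank.
So 4 goes to Erin.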